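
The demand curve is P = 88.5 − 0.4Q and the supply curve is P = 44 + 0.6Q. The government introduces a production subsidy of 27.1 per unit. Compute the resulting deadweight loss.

Competitive equilibrium: 88.5 − 0.4Q = 44 + 0.6Q → Q* = 44.5, P* = 70.7.
The subsidy lowers effective supply by 27.1: P = 16.9 + 0.6Q.
New quantity: 88.5 − 0.4Q = 16.9 + 0.6Q → Q' = 71.6.
Overproduction ΔQ = 71.6 − 44.5 = 27.1; wedge = subsidy = 27.1.
DWL = ½ × 27.1 × 27.1 = 367.205.

367.205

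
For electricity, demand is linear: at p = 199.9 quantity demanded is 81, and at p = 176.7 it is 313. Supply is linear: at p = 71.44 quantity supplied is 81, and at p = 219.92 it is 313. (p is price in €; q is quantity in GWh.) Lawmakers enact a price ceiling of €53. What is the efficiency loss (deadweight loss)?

€15158.39

Demand slope = (176.7 − 199.9)/(313 − 81) = −0.1, so p = 208 − 0.1q.
Supply slope = (219.92 − 71.44)/(313 − 81) = 0.64, so p = 19.6 + 0.64q.
Competitive equilibrium: 208 − 0.1q = 19.6 + 0.64q → q* = 254.59459, p* = 182.54054.
At the ceiling p = 53, quantity supplied = (53 − 19.6)/0.64 = 52.1875.
Willingness to pay at q' = 52.1875: 208 − 0.1·52.1875 = 202.78125.
Δq = 254.59459 − 52.1875 = 202.40709; wedge = 202.78125 − 53 = 149.78125.
DWL = ½ × 202.40709 × 149.78125 = €15158.39.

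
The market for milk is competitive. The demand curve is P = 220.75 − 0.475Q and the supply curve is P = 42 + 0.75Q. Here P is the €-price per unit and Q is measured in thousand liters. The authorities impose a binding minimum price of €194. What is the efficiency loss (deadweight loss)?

Competitive equilibrium: 220.75 − 0.475Q = 42 + 0.75Q → Q* = 145.9184, P* = 151.4388.
At the floor P = 194, quantity demanded = (220.75 − 194)/0.475 = 56.3158.
Sellers' marginal cost at Q' = 56.3158: 42 + 0.75·56.3158 = 84.2369.
ΔQ = 145.9184 − 56.3158 = 89.6026; wedge = 194 − 84.2369 = 109.7631.
Deadweight loss = ½ × 89.6026 × 109.7631 = €4917.53 thousand.

€4917.53 thousand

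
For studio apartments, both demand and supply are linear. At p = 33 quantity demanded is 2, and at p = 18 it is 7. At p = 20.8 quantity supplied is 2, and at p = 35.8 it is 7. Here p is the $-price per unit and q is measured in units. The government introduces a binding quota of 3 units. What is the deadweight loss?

Demand slope = (18 − 33)/(7 − 2) = −3, so p = 39 − 3q.
Supply slope = (35.8 − 20.8)/(7 − 2) = 3, so p = 14.8 + 3q.
Competitive equilibrium: 39 − 3q = 14.8 + 3q → q* = 4.0333, p* = 26.9.
At q = 3: demand price = 39 − 3·3 = 30; supply price = 14.8 + 3·3 = 23.8.
Δq = 4.0333 − 3 = 1.0333; wedge = 30 − 23.8 = 6.2.
Deadweight loss = ½ × 1.0333 × 6.2 = $3.20.

$3.20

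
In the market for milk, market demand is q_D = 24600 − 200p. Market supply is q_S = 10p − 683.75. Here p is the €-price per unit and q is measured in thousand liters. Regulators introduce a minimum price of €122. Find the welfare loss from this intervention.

€5384 thousand

In inverse form: demand p = 123 − 0.005q, supply p = 68.375 + 0.1q.
Competitive equilibrium: 123 − 0.005q = 68.375 + 0.1q → q* = 520.2381, p* = 120.3988.
At the floor p = 122, quantity demanded = (123 − 122)/0.005 = 200.
Sellers' marginal cost at q' = 200: 68.375 + 0.1·200 = 88.375.
Δq = 520.2381 − 200 = 320.2381; wedge = 122 − 88.375 = 33.625.
DWL = ½ × 320.2381 × 33.625 = €5384 thousand.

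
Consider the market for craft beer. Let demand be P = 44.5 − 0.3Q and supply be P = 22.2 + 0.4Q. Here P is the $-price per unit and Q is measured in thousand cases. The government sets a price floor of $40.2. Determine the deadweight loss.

Competitive equilibrium: 44.5 − 0.3Q = 22.2 + 0.4Q → Q* = 31.8571, P* = 34.9429.
At the floor P = 40.2, quantity demanded = (44.5 − 40.2)/0.3 = 14.3333.
Sellers' marginal cost at Q' = 14.3333: 22.2 + 0.4·14.3333 = 27.9333.
ΔQ = 31.8571 − 14.3333 = 17.5238; wedge = 40.2 − 27.9333 = 12.2667.
Welfare loss = ½ × 17.5238 × 12.2667 = $107.48 thousand.

$107.48 thousand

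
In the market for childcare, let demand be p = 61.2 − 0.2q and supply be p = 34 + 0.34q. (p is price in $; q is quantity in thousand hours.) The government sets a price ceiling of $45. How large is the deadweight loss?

Competitive equilibrium: 61.2 − 0.2q = 34 + 0.34q → q* = 50.3704, p* = 51.1259.
At the ceiling p = 45, quantity supplied = (45 − 34)/0.34 = 32.3529.
Willingness to pay at q' = 32.3529: 61.2 − 0.2·32.3529 = 54.7294.
Δq = 50.3704 − 32.3529 = 18.0175; wedge = 54.7294 − 45 = 9.7294.
Deadweight loss = ½ × 18.0175 × 9.7294 = $87.65 thousand.

$87.65 thousand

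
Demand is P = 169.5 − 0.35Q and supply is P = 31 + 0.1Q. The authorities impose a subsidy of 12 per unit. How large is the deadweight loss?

160

Competitive equilibrium: 169.5 − 0.35Q = 31 + 0.1Q → Q* = 307.7778, P* = 61.7778.
The subsidy lowers effective supply by 12: P = 19 + 0.1Q.
New quantity: 169.5 − 0.35Q = 19 + 0.1Q → Q' = 334.4444.
Overproduction ΔQ = 334.4444 − 307.7778 = 26.6666; wedge = subsidy = 12.
DWL = ½ × 26.6666 × 12 = 160.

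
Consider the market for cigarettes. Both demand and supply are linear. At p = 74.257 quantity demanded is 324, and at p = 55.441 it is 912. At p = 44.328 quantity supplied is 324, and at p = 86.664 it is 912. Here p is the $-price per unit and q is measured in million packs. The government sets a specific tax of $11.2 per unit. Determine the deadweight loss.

Demand slope = (55.441 − 74.257)/(912 − 324) = −0.032, so p = 84.625 − 0.032q.
Supply slope = (86.664 − 44.328)/(912 − 324) = 0.072, so p = 21 + 0.072q.
Competitive equilibrium: 84.625 − 0.032q = 21 + 0.072q → q* = 611.7788, p* = 65.0481.
With the tax, the buyer price exceeds the seller price by 11.2: (84.625 − 0.032q) − (21 + 0.072q) = 11.2 → q' = 504.0865.
Δq = 611.7788 − 504.0865 = 107.6923; the wedge equals the tax, 11.2.
The triangle = ½ × 107.6923 × 11.2 = $603.08 million.

$603.08 million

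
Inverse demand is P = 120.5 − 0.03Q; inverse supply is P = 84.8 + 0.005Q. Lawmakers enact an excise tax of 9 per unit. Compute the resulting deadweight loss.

1157.14

Competitive equilibrium: 120.5 − 0.03Q = 84.8 + 0.005Q → Q* = 1020, P* = 89.9.
With the tax, the buyer price exceeds the seller price by 9: (120.5 − 0.03Q) − (84.8 + 0.005Q) = 9 → Q' = 762.8571.
ΔQ = 1020 − 762.8571 = 257.1429; the wedge equals the tax, 9.
Welfare loss = ½ × 257.1429 × 9 = 1157.14.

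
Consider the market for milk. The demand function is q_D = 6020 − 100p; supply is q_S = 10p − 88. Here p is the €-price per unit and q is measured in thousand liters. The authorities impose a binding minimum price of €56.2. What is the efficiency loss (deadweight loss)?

€248.91 thousand

In inverse form: demand p = 60.2 − 0.01q, supply p = 8.8 + 0.1q.
Competitive equilibrium: 60.2 − 0.01q = 8.8 + 0.1q → q* = 467.2727, p* = 55.5273.
At the floor p = 56.2, quantity demanded = (60.2 − 56.2)/0.01 = 400.
Sellers' marginal cost at q' = 400: 8.8 + 0.1·400 = 48.8.
Δq = 467.2727 − 400 = 67.2727; wedge = 56.2 − 48.8 = 7.4.
DWL = ½ × 67.2727 × 7.4 = €248.91 thousand.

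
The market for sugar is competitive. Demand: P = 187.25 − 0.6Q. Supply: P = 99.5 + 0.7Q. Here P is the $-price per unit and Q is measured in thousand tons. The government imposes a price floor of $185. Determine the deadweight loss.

$2641.64 thousand

Competitive equilibrium: 187.25 − 0.6Q = 99.5 + 0.7Q → Q* = 67.5, P* = 146.75.
At the floor P = 185, quantity demanded = (187.25 − 185)/0.6 = 3.75.
Sellers' marginal cost at Q' = 3.75: 99.5 + 0.7·3.75 = 102.125.
ΔQ = 67.5 − 3.75 = 63.75; wedge = 185 − 102.125 = 82.875.
The triangle = ½ × 63.75 × 82.875 = $2641.64 thousand.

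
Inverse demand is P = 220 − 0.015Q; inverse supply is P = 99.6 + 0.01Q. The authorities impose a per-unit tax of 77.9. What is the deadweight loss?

121368.20

Competitive equilibrium: 220 − 0.015Q = 99.6 + 0.01Q → Q* = 4816, P* = 147.76.
With the tax, the buyer price exceeds the seller price by 77.9: (220 − 0.015Q) − (99.6 + 0.01Q) = 77.9 → Q' = 1700.
ΔQ = 4816 − 1700 = 3116; the wedge equals the tax, 77.9.
The triangle = ½ × 3116 × 77.9 = 121368.20.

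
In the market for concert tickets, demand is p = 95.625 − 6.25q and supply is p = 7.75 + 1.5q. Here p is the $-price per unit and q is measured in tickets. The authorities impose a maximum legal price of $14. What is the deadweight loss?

Competitive equilibrium: 95.625 − 6.25q = 7.75 + 1.5q → q* = 11.3387, p* = 24.7581.
At the ceiling p = 14, quantity supplied = (14 − 7.75)/1.5 = 4.1667.
Willingness to pay at q' = 4.1667: 95.625 − 6.25·4.1667 = 69.5831.
Δq = 11.3387 − 4.1667 = 7.172; wedge = 69.5831 − 14 = 55.5831.
The triangle = ½ × 7.172 × 55.5831 = $199.32.

$199.32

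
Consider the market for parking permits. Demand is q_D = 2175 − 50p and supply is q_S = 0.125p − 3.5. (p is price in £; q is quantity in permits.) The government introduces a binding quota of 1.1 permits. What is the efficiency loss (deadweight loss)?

£2.78

In inverse form: demand p = 43.5 − 0.02q, supply p = 28 + 8q.
Competitive equilibrium: 43.5 − 0.02q = 28 + 8q → q* = 1.9327, p* = 43.4613.
At q = 1.1: demand price = 43.5 − 0.02·1.1 = 43.478; supply price = 28 + 8·1.1 = 36.8.
Δq = 1.9327 − 1.1 = 0.8327; wedge = 43.478 − 36.8 = 6.678.
The triangle = ½ × 0.8327 × 6.678 = £2.78.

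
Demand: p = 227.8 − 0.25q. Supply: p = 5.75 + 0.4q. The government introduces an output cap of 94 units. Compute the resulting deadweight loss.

Competitive equilibrium: 227.8 − 0.25q = 5.75 + 0.4q → q* = 341.6154, p* = 142.3962.
At q = 94: demand price = 227.8 − 0.25·94 = 204.3; supply price = 5.75 + 0.4·94 = 43.35.
Δq = 341.6154 − 94 = 247.6154; wedge = 204.3 − 43.35 = 160.95.
Deadweight loss = ½ × 247.6154 × 160.95 = 19926.85.

19926.85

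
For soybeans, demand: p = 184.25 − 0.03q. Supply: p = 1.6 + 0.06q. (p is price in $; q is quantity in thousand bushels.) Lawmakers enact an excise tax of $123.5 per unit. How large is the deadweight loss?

$84734.72 thousand

Competitive equilibrium: 184.25 − 0.03q = 1.6 + 0.06q → q* = 2029.4444, p* = 123.3667.
With the tax, the buyer price exceeds the seller price by 123.5: (184.25 − 0.03q) − (1.6 + 0.06q) = 123.5 → q' = 657.2222.
Δq = 2029.4444 − 657.2222 = 1372.2222; the wedge equals the tax, 123.5.
Deadweight loss = ½ × 1372.2222 × 123.5 = $84734.72 thousand.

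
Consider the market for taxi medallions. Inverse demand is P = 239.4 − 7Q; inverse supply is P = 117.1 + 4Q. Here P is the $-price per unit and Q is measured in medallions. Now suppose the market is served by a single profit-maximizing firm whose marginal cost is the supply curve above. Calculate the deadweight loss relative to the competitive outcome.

$102.82

Competitive equilibrium: 239.4 − 7Q = 117.1 + 4Q → Q* = 11.1182, P* = 161.5727.
Marginal revenue: MR = 239.4 − 14Q. Set MR = MC: 239.4 − 14Q = 117.1 + 4Q → Q_m = 6.7944.
Price P_m = 239.4 − 7·6.7944 = 191.8392; MC(Q_m) = 117.1 + 4·6.7944 = 144.2776.
Competitive Q* = 11.1182, so ΔQ = 4.3238; wedge = 191.8392 − 144.2776 = 47.5616.
The triangle = ½ × 4.3238 × 47.5616 = $102.82.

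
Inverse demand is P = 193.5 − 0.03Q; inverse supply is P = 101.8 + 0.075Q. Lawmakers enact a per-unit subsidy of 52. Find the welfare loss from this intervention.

12876.19

Competitive equilibrium: 193.5 − 0.03Q = 101.8 + 0.075Q → Q* = 873.3333, P* = 167.3.
The subsidy lowers effective supply by 52: P = 49.8 + 0.075Q.
New quantity: 193.5 − 0.03Q = 49.8 + 0.075Q → Q' = 1368.5714.
Overproduction ΔQ = 1368.5714 − 873.3333 = 495.2381; wedge = subsidy = 52.
The triangle = ½ × 495.2381 × 52 = 12876.19.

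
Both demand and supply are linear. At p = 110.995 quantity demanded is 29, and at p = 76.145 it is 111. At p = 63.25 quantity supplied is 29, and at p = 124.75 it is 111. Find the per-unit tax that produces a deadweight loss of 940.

Demand slope = (76.145 − 110.995)/(111 − 29) = −0.425, so p = 123.32 − 0.425q.
Supply slope = (124.75 − 63.25)/(111 − 29) = 0.75, so p = 41.5 + 0.75q.
Competitive equilibrium: 123.32 − 0.425q = 41.5 + 0.75q → q* = 69.634, p* = 93.7255.
A tax t gives Δq = t/1.175 and wedge t, so DWL = t²/2.35.
t²/2.35 = 940 → t² = 2209 → t = 47.

47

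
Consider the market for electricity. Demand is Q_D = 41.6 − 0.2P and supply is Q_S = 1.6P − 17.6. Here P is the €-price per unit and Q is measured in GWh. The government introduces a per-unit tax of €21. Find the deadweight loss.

In inverse form: demand P = 208 − 5Q, supply P = 11 + 0.625Q.
Competitive equilibrium: 208 − 5Q = 11 + 0.625Q → Q* = 35.0222, P* = 32.8889.
With the tax, the buyer price exceeds the seller price by 21: (208 − 5Q) − (11 + 0.625Q) = 21 → Q' = 31.2889.
ΔQ = 35.0222 − 31.2889 = 3.7333; the wedge equals the tax, 21.
The triangle = ½ × 3.7333 × 21 = €39.20.

€39.20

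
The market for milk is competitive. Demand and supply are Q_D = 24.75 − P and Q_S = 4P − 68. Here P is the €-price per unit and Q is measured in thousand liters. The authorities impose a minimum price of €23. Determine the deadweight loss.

€12.38 thousand

In inverse form: demand P = 24.75 − Q, supply P = 17 + 0.25Q.
Competitive equilibrium: 24.75 − Q = 17 + 0.25Q → Q* = 6.2, P* = 18.55.
At the floor P = 23, quantity demanded = (24.75 − 23)/1 = 1.75.
Sellers' marginal cost at Q' = 1.75: 17 + 0.25·1.75 = 17.4375.
ΔQ = 6.2 − 1.75 = 4.45; wedge = 23 − 17.4375 = 5.5625.
Welfare loss = ½ × 4.45 × 5.5625 = €12.38 thousand.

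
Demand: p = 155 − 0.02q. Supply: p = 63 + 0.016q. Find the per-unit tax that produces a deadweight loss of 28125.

45

Competitive equilibrium: 155 − 0.02q = 63 + 0.016q → q* = 2555.5556, p* = 103.8889.
A tax t gives Δq = t/0.036 and wedge t, so DWL = t²/0.072.
t²/0.072 = 28125 → t² = 2025 → t = 45.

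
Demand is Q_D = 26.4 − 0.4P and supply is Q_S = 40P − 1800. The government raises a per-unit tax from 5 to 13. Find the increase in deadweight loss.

28.51

In inverse form: demand P = 66 − 2.5Q, supply P = 45 + 0.025Q.
Competitive equilibrium: 66 − 2.5Q = 45 + 0.025Q → Q* = 8.3168, P* = 45.2079.
For a per-unit tax t: ΔQ = t/2.525, so DWL = ½·t·(t/2.525) = t²/5.05.
At t = 5: DWL = 4.9505. At t = 13: DWL = 33.4653.
Increase = 33.4653 − 4.9505 = 28.51.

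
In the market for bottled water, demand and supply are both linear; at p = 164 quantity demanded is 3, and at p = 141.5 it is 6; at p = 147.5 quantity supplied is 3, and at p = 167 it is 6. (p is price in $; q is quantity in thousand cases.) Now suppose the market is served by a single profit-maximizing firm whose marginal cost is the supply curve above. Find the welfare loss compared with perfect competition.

$14.87 thousand

Demand slope = (141.5 − 164)/(6 − 3) = −7.5, so p = 186.5 − 7.5q.
Supply slope = (167 − 147.5)/(6 − 3) = 6.5, so p = 128 + 6.5q.
Competitive equilibrium: 186.5 − 7.5q = 128 + 6.5q → q* = 4.1786, p* = 155.1607.
Marginal revenue: MR = 186.5 − 15q. Set MR = MC: 186.5 − 15q = 128 + 6.5q → q_m = 2.7209.
Price p_m = 186.5 − 7.5·2.7209 = 166.0933; MC(q_m) = 128 + 6.5·2.7209 = 145.6859.
Competitive q* = 4.1786, so Δq = 1.4577; wedge = 166.0933 − 145.6859 = 20.4074.
DWL = ½ × 1.4577 × 20.4074 = $14.87 thousand.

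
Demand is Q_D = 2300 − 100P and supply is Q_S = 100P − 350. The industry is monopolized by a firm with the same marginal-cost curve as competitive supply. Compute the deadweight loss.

1056.25

In inverse form: demand P = 23 − 0.01Q, supply P = 3.5 + 0.01Q.
Competitive equilibrium: 23 − 0.01Q = 3.5 + 0.01Q → Q* = 975, P* = 13.25.
Marginal revenue: MR = 23 − 0.02Q. Set MR = MC: 23 − 0.02Q = 3.5 + 0.01Q → Q_m = 650.
Price P_m = 23 − 0.01·650 = 16.5; MC(Q_m) = 3.5 + 0.01·650 = 10.
Competitive Q* = 975, so ΔQ = 325; wedge = 16.5 − 10 = 6.5.
Welfare loss = ½ × 325 × 6.5 = 1056.25.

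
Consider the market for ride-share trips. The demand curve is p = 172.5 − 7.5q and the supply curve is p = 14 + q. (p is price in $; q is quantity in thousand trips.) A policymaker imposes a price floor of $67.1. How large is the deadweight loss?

Competitive equilibrium: 172.5 − 7.5q = 14 + q → q* = 18.64706, p* = 32.64706.
At the floor p = 67.1, quantity demanded = (172.5 − 67.1)/7.5 = 14.05333.
Sellers' marginal cost at q' = 14.05333: 14 + 1·14.05333 = 28.05333.
Δq = 18.64706 − 14.05333 = 4.59373; wedge = 67.1 − 28.05333 = 39.04667.
The triangle = ½ × 4.59373 × 39.04667 = $89.68 thousand.

$89.68 thousand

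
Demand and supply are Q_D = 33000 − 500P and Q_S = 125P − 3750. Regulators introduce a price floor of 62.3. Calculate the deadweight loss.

In inverse form: demand P = 66 − 0.002Q, supply P = 30 + 0.008Q.
Competitive equilibrium: 66 − 0.002Q = 30 + 0.008Q → Q* = 3600, P* = 58.8.
At the floor P = 62.3, quantity demanded = (66 − 62.3)/0.002 = 1850.
Sellers' marginal cost at Q' = 1850: 30 + 0.008·1850 = 44.8.
ΔQ = 3600 − 1850 = 1750; wedge = 62.3 − 44.8 = 17.5.
Welfare loss = ½ × 1750 × 17.5 = 15312.50.

15312.50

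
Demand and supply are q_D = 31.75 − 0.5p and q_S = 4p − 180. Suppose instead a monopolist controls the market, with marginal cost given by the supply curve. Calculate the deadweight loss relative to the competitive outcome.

16.84

In inverse form: demand p = 63.5 − 2q, supply p = 45 + 0.25q.
Competitive equilibrium: 63.5 − 2q = 45 + 0.25q → q* = 8.2222, p* = 47.0556.
Marginal revenue: MR = 63.5 − 4q. Set MR = MC: 63.5 − 4q = 45 + 0.25q → q_m = 4.3529.
Price p_m = 63.5 − 2·4.3529 = 54.7942; MC(q_m) = 45 + 0.25·4.3529 = 46.0882.
Competitive q* = 8.2222, so Δq = 3.8693; wedge = 54.7942 − 46.0882 = 8.706.
Deadweight loss = ½ × 3.8693 × 8.706 = 16.84.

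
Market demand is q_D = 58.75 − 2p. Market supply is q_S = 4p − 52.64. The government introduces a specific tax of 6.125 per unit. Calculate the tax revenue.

82.40

In inverse form: demand p = 29.375 − 0.5q, supply p = 13.16 + 0.25q.
Competitive equilibrium: 29.375 − 0.5q = 13.16 + 0.25q → q* = 21.62, p* = 18.565.
With the tax, the buyer price exceeds the seller price by 6.125: (29.375 − 0.5q) − (13.16 + 0.25q) = 6.125 → q' = 13.4533.
Tax revenue = 6.125 × 13.4533 = 82.40.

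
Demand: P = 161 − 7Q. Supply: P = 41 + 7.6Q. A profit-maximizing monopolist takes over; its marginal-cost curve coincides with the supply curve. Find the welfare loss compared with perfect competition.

Competitive equilibrium: 161 − 7Q = 41 + 7.6Q → Q* = 8.2192, P* = 103.4658.
Marginal revenue: MR = 161 − 14Q. Set MR = MC: 161 − 14Q = 41 + 7.6Q → Q_m = 5.5556.
Price P_m = 161 − 7·5.5556 = 122.1108; MC(Q_m) = 41 + 7.6·5.5556 = 83.2226.
Competitive Q* = 8.2192, so ΔQ = 2.6636; wedge = 122.1108 − 83.2226 = 38.8882.
Welfare loss = ½ × 2.6636 × 38.8882 = 51.79.

51.79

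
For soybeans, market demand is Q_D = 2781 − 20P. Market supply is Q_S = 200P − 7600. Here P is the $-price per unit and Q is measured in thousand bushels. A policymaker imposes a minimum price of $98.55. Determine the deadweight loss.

$29020.45 thousand

In inverse form: demand P = 139.05 − 0.05Q, supply P = 38 + 0.005Q.
Competitive equilibrium: 139.05 − 0.05Q = 38 + 0.005Q → Q* = 1837.2727, P* = 47.1864.
At the floor P = 98.55, quantity demanded = (139.05 − 98.55)/0.05 = 810.
Sellers' marginal cost at Q' = 810: 38 + 0.005·810 = 42.05.
ΔQ = 1837.2727 − 810 = 1027.2727; wedge = 98.55 − 42.05 = 56.5.
Welfare loss = ½ × 1027.2727 × 56.5 = $29020.45 thousand.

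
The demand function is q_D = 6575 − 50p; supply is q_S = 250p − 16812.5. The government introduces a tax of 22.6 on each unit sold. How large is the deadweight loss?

In inverse form: demand p = 131.5 − 0.02q, supply p = 67.25 + 0.004q.
Competitive equilibrium: 131.5 − 0.02q = 67.25 + 0.004q → q* = 2677.0833, p* = 77.9583.
With the tax, the buyer price exceeds the seller price by 22.6: (131.5 − 0.02q) − (67.25 + 0.004q) = 22.6 → q' = 1735.4167.
Δq = 2677.0833 − 1735.4167 = 941.6666; the wedge equals the tax, 22.6.
The triangle = ½ × 941.6666 × 22.6 = 10640.83.

10640.83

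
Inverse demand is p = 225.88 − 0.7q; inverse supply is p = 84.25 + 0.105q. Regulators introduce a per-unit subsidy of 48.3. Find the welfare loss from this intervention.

Competitive equilibrium: 225.88 − 0.7q = 84.25 + 0.105q → q* = 175.9379, p* = 102.7235.
The subsidy lowers effective supply by 48.3: p = 35.95 + 0.105q.
New quantity: 225.88 − 0.7q = 35.95 + 0.105q → q' = 235.9379.
Overproduction Δq = 235.9379 − 175.9379 = 60; wedge = subsidy = 48.3.
DWL = ½ × 60 × 48.3 = 1449.

1449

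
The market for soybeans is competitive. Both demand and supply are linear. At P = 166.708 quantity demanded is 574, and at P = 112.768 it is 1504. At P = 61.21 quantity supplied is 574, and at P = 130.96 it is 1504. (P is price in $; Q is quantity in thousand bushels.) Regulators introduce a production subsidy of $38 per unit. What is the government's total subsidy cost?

Demand slope = (112.768 − 166.708)/(1504 − 574) = −0.058, so P = 200 − 0.058Q.
Supply slope = (130.96 − 61.21)/(1504 − 574) = 0.075, so P = 18.16 + 0.075Q.
Competitive equilibrium: 200 − 0.058Q = 18.16 + 0.075Q → Q* = 1367.218, P* = 120.7014.
The subsidy lowers effective supply by 38: P = 0.075Q − 19.84.
New quantity: 200 − 0.058Q = 0.075Q − 19.84 → Q' = 1652.9323.
Total subsidy cost = 38 × 1652.9323 = $62811.43 thousand.

$62811.43 thousand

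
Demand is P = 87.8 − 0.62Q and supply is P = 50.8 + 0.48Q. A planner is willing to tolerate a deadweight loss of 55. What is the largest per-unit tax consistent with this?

11

Competitive equilibrium: 87.8 − 0.62Q = 50.8 + 0.48Q → Q* = 33.6364, P* = 66.9455.
A tax t gives ΔQ = t/1.1 and wedge t, so DWL = t²/2.2.
t²/2.2 = 55 → t² = 121 → t = 11.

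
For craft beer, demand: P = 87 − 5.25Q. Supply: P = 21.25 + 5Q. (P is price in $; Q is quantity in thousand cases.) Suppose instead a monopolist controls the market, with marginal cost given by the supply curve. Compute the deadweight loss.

$24.19 thousand

Competitive equilibrium: 87 − 5.25Q = 21.25 + 5Q → Q* = 6.4146, P* = 53.3232.
Marginal revenue: MR = 87 − 10.5Q. Set MR = MC: 87 − 10.5Q = 21.25 + 5Q → Q_m = 4.2419.
Price P_m = 87 − 5.25·4.2419 = 64.73; MC(Q_m) = 21.25 + 5·4.2419 = 42.4595.
Competitive Q* = 6.4146, so ΔQ = 2.1727; wedge = 64.73 − 42.4595 = 22.2705.
Deadweight loss = ½ × 2.1727 × 22.2705 = $24.19 thousand.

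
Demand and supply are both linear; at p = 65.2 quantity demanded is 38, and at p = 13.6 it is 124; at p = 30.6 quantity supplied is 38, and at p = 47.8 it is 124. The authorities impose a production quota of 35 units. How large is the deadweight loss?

855.625

Demand slope = (13.6 − 65.2)/(124 − 38) = −0.6, so p = 88 − 0.6q.
Supply slope = (47.8 − 30.6)/(124 − 38) = 0.2, so p = 23 + 0.2q.
Competitive equilibrium: 88 − 0.6q = 23 + 0.2q → q* = 81.25, p* = 39.25.
At q = 35: demand price = 88 − 0.6·35 = 67; supply price = 23 + 0.2·35 = 30.
Δq = 81.25 − 35 = 46.25; wedge = 67 − 30 = 37.
The triangle = ½ × 46.25 × 37 = 855.625.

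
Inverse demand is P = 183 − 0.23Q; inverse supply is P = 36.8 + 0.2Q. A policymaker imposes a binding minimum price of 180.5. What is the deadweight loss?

Competitive equilibrium: 183 − 0.23Q = 36.8 + 0.2Q → Q* = 340, P* = 104.8.
At the floor P = 180.5, quantity demanded = (183 − 180.5)/0.23 = 10.8696.
Sellers' marginal cost at Q' = 10.8696: 36.8 + 0.2·10.8696 = 38.9739.
ΔQ = 340 − 10.8696 = 329.1304; wedge = 180.5 − 38.9739 = 141.5261.
The triangle = ½ × 329.1304 × 141.5261 = 23290.27.

23290.27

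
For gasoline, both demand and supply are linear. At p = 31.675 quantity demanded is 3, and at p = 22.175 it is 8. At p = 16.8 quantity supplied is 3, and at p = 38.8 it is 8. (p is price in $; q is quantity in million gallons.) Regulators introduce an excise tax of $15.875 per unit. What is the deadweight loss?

Demand slope = (22.175 − 31.675)/(8 − 3) = −1.9, so p = 37.375 − 1.9q.
Supply slope = (38.8 − 16.8)/(8 − 3) = 4.4, so p = 3.6 + 4.4q.
Competitive equilibrium: 37.375 − 1.9q = 3.6 + 4.4q → q* = 5.3611, p* = 27.1889.
With the tax, the buyer price exceeds the seller price by 15.875: (37.375 − 1.9q) − (3.6 + 4.4q) = 15.875 → q' = 2.8413.
Δq = 5.3611 − 2.8413 = 2.5198; the wedge equals the tax, 15.875.
DWL = ½ × 2.5198 × 15.875 = $20 million.

$20 million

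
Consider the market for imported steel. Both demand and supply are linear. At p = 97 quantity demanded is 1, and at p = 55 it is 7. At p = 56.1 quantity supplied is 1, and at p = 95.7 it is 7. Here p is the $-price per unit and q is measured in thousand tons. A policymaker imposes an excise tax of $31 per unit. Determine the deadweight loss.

$35.33 thousand

Demand slope = (55 − 97)/(7 − 1) = −7, so p = 104 − 7q.
Supply slope = (95.7 − 56.1)/(7 − 1) = 6.6, so p = 49.5 + 6.6q.
Competitive equilibrium: 104 − 7q = 49.5 + 6.6q → q* = 4.0074, p* = 75.9485.
With the tax, the buyer price exceeds the seller price by 31: (104 − 7q) − (49.5 + 6.6q) = 31 → q' = 1.7279.
Δq = 4.0074 − 1.7279 = 2.2795; the wedge equals the tax, 31.
Deadweight loss = ½ × 2.2795 × 31 = $35.33 thousand.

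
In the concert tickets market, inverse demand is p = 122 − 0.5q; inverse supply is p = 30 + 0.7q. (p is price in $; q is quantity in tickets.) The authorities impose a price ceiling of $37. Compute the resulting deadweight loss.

Competitive equilibrium: 122 − 0.5q = 30 + 0.7q → q* = 76.6667, p* = 83.6667.
At the ceiling p = 37, quantity supplied = (37 − 30)/0.7 = 10.
Willingness to pay at q' = 10: 122 − 0.5·10 = 117.
Δq = 76.6667 − 10 = 66.6667; wedge = 117 − 37 = 80.
Deadweight loss = ½ × 66.6667 × 80 = $2666.67.

$2666.67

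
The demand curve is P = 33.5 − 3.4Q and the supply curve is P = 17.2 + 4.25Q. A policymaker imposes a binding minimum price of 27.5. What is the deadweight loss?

Competitive equilibrium: 33.5 − 3.4Q = 17.2 + 4.25Q → Q* = 2.1307, P* = 26.2556.
At the floor P = 27.5, quantity demanded = (33.5 − 27.5)/3.4 = 1.7647.
Sellers' marginal cost at Q' = 1.7647: 17.2 + 4.25·1.7647 = 24.7.
ΔQ = 2.1307 − 1.7647 = 0.366; wedge = 27.5 − 24.7 = 2.8.
The triangle = ½ × 0.366 × 2.8 = 0.51.

0.51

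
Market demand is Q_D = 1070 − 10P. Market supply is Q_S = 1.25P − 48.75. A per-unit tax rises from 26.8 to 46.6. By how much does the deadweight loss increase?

807.40

In inverse form: demand P = 107 − 0.1Q, supply P = 39 + 0.8Q.
Competitive equilibrium: 107 − 0.1Q = 39 + 0.8Q → Q* = 75.5556, P* = 99.4444.
For a per-unit tax t: ΔQ = t/0.9, so DWL = ½·t·(t/0.9) = t²/1.8.
At t = 26.8: DWL = 399.022. At t = 46.6: DWL = 1206.422.
Increase = 1206.422 − 399.022 = 807.40.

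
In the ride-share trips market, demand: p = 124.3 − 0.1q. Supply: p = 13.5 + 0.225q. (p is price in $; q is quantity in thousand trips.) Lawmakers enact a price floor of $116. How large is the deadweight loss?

Competitive equilibrium: 124.3 − 0.1q = 13.5 + 0.225q → q* = 340.9231, p* = 90.2077.
At the floor p = 116, quantity demanded = (124.3 − 116)/0.1 = 83.
Sellers' marginal cost at q' = 83: 13.5 + 0.225·83 = 32.175.
Δq = 340.9231 − 83 = 257.9231; wedge = 116 − 32.175 = 83.825.
Deadweight loss = ½ × 257.9231 × 83.825 = $10810.20 thousand.

$10810.20 thousand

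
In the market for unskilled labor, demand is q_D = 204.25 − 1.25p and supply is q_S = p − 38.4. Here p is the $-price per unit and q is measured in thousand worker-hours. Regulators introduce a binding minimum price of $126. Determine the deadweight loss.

$463.53 thousand

In inverse form: demand p = 163.4 − 0.8q, supply p = 38.4 + q.
Competitive equilibrium: 163.4 − 0.8q = 38.4 + q → q* = 69.4444, p* = 107.8444.
At the floor p = 126, quantity demanded = (163.4 − 126)/0.8 = 46.75.
Sellers' marginal cost at q' = 46.75: 38.4 + 1·46.75 = 85.15.
Δq = 69.4444 − 46.75 = 22.6944; wedge = 126 − 85.15 = 40.85.
The triangle = ½ × 22.6944 × 40.85 = $463.53 thousand.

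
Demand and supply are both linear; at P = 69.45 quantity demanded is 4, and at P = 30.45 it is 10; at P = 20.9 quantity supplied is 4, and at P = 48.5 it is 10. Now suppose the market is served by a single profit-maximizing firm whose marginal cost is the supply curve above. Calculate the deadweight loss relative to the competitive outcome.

Demand slope = (30.45 − 69.45)/(10 − 4) = −6.5, so P = 95.45 − 6.5Q.
Supply slope = (48.5 − 20.9)/(10 − 4) = 4.6, so P = 2.5 + 4.6Q.
Competitive equilibrium: 95.45 − 6.5Q = 2.5 + 4.6Q → Q* = 8.3739, P* = 41.0198.
Marginal revenue: MR = 95.45 − 13Q. Set MR = MC: 95.45 − 13Q = 2.5 + 4.6Q → Q_m = 5.2813.
Price P_m = 95.45 − 6.5·5.2813 = 61.1216; MC(Q_m) = 2.5 + 4.6·5.2813 = 26.794.
Competitive Q* = 8.3739, so ΔQ = 3.0926; wedge = 61.1216 − 26.794 = 34.3276.
Deadweight loss = ½ × 3.0926 × 34.3276 = 53.08.

53.08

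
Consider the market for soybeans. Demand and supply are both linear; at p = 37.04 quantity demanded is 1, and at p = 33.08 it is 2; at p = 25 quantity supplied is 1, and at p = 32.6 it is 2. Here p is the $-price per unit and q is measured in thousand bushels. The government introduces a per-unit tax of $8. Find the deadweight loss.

Demand slope = (33.08 − 37.04)/(2 − 1) = −3.96, so p = 41 − 3.96q.
Supply slope = (32.6 − 25)/(2 − 1) = 7.6, so p = 17.4 + 7.6q.
Competitive equilibrium: 41 − 3.96q = 17.4 + 7.6q → q* = 2.0415, p* = 32.9156.
With the tax, the buyer price exceeds the seller price by 8: (41 − 3.96q) − (17.4 + 7.6q) = 8 → q' = 1.3495.
Δq = 2.0415 − 1.3495 = 0.692; the wedge equals the tax, 8.
DWL = ½ × 0.692 × 8 = $2.77 thousand.

$2.77 thousand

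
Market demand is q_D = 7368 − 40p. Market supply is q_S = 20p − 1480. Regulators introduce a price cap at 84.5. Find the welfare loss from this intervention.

59472.02

In inverse form: demand p = 184.2 − 0.025q, supply p = 74 + 0.05q.
Competitive equilibrium: 184.2 − 0.025q = 74 + 0.05q → q* = 1469.3333, p* = 147.4667.
At the ceiling p = 84.5, quantity supplied = (84.5 − 74)/0.05 = 210.
Willingness to pay at q' = 210: 184.2 − 0.025·210 = 178.95.
Δq = 1469.3333 − 210 = 1259.3333; wedge = 178.95 − 84.5 = 94.45.
Welfare loss = ½ × 1259.3333 × 94.45 = 59472.02.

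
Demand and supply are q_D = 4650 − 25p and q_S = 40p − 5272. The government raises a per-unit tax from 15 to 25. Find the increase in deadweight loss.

In inverse form: demand p = 186 − 0.04q, supply p = 131.8 + 0.025q.
Competitive equilibrium: 186 − 0.04q = 131.8 + 0.025q → q* = 833.8462, p* = 152.6462.
For a per-unit tax t: Δq = t/0.065, so DWL = ½·t·(t/0.065) = t²/0.13.
At t = 15: DWL = 1730.769. At t = 25: DWL = 4807.692.
Increase = 4807.692 − 1730.769 = 3076.92.

3076.92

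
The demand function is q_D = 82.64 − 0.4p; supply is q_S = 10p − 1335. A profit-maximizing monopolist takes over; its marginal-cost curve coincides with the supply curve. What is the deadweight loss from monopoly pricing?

In inverse form: demand p = 206.6 − 2.5q, supply p = 133.5 + 0.1q.
Competitive equilibrium: 206.6 − 2.5q = 133.5 + 0.1q → q* = 28.1154, p* = 136.3115.
Marginal revenue: MR = 206.6 − 5q. Set MR = MC: 206.6 − 5q = 133.5 + 0.1q → q_m = 14.3333.
Price p_m = 206.6 − 2.5·14.3333 = 170.7668; MC(q_m) = 133.5 + 0.1·14.3333 = 134.9333.
Competitive q* = 28.1154, so Δq = 13.7821; wedge = 170.7668 − 134.9333 = 35.8335.
Deadweight loss = ½ × 13.7821 × 35.8335 = 246.93.

246.93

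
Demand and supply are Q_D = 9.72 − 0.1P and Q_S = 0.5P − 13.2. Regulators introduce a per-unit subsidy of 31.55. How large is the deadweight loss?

41.48

In inverse form: demand P = 97.2 − 10Q, supply P = 26.4 + 2Q.
Competitive equilibrium: 97.2 − 10Q = 26.4 + 2Q → Q* = 5.9, P* = 38.2.
The subsidy lowers effective supply by 31.55: P = 2Q − 5.15.
New quantity: 97.2 − 10Q = 2Q − 5.15 → Q' = 8.5292.
Overproduction ΔQ = 8.5292 − 5.9 = 2.6292; wedge = subsidy = 31.55.
Deadweight loss = ½ × 2.6292 × 31.55 = 41.48.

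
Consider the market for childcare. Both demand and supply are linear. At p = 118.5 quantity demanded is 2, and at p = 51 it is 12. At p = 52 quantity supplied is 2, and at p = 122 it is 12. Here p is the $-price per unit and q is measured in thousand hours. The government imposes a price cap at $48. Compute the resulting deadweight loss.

$201.05 thousand

Demand slope = (51 − 118.5)/(12 − 2) = −6.75, so p = 132 − 6.75q.
Supply slope = (122 − 52)/(12 − 2) = 7, so p = 38 + 7q.
Competitive equilibrium: 132 − 6.75q = 38 + 7q → q* = 6.8364, p* = 85.8545.
At the ceiling p = 48, quantity supplied = (48 − 38)/7 = 1.4286.
Willingness to pay at q' = 1.4286: 132 − 6.75·1.4286 = 122.357.
Δq = 6.8364 − 1.4286 = 5.4078; wedge = 122.357 − 48 = 74.357.
The triangle = ½ × 5.4078 × 74.357 = $201.05 thousand.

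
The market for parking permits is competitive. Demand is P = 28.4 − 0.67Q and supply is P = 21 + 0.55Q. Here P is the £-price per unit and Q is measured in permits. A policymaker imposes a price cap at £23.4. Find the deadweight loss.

Competitive equilibrium: 28.4 − 0.67Q = 21 + 0.55Q → Q* = 6.0656, P* = 24.3361.
At the ceiling P = 23.4, quantity supplied = (23.4 − 21)/0.55 = 4.3636.
Willingness to pay at Q' = 4.3636: 28.4 − 0.67·4.3636 = 25.4764.
ΔQ = 6.0656 − 4.3636 = 1.702; wedge = 25.4764 − 23.4 = 2.0764.
Welfare loss = ½ × 1.702 × 2.0764 = £1.77.

£1.77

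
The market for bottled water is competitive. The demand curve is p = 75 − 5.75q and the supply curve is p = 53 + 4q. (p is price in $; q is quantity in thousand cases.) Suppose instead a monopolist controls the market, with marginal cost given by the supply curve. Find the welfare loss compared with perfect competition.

$3.42 thousand

Competitive equilibrium: 75 − 5.75q = 53 + 4q → q* = 2.2564, p* = 62.0256.
Marginal revenue: MR = 75 − 11.5q. Set MR = MC: 75 − 11.5q = 53 + 4q → q_m = 1.4194.
Price p_m = 75 − 5.75·1.4194 = 66.8385; MC(q_m) = 53 + 4·1.4194 = 58.6776.
Competitive q* = 2.2564, so Δq = 0.837; wedge = 66.8385 − 58.6776 = 8.1609.
Deadweight loss = ½ × 0.837 × 8.1609 = $3.42 thousand.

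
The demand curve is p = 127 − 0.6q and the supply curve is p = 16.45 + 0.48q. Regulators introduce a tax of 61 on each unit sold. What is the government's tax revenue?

2798.66

Competitive equilibrium: 127 − 0.6q = 16.45 + 0.48q → q* = 102.3611, p* = 65.5833.
With the tax, the buyer price exceeds the seller price by 61: (127 − 0.6q) − (16.45 + 0.48q) = 61 → q' = 45.8796.
Tax revenue = 61 × 45.8796 = 2798.66.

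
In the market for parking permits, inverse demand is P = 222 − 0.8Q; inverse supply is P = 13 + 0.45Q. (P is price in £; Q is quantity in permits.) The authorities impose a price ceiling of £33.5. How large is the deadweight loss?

Competitive equilibrium: 222 − 0.8Q = 13 + 0.45Q → Q* = 167.2, P* = 88.24.
At the ceiling P = 33.5, quantity supplied = (33.5 − 13)/0.45 = 45.55556.
Willingness to pay at Q' = 45.55556: 222 − 0.8·45.55556 = 185.55555.
ΔQ = 167.2 − 45.55556 = 121.64444; wedge = 185.55555 − 33.5 = 152.05555.
Deadweight loss = ½ × 121.64444 × 152.05555 = £9248.36.

£9248.36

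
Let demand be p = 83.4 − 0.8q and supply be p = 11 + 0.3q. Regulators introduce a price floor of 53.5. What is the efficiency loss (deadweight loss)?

444.96

Competitive equilibrium: 83.4 − 0.8q = 11 + 0.3q → q* = 65.8182, p* = 30.7455.
At the floor p = 53.5, quantity demanded = (83.4 − 53.5)/0.8 = 37.375.
Sellers' marginal cost at q' = 37.375: 11 + 0.3·37.375 = 22.2125.
Δq = 65.8182 − 37.375 = 28.4432; wedge = 53.5 − 22.2125 = 31.2875.
Welfare loss = ½ × 28.4432 × 31.2875 = 444.96.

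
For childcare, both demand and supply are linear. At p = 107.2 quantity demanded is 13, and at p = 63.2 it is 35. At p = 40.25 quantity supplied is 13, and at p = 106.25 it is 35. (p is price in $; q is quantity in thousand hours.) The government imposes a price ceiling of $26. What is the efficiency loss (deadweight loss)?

Demand slope = (63.2 − 107.2)/(35 − 13) = −2, so p = 133.2 − 2q.
Supply slope = (106.25 − 40.25)/(35 − 13) = 3, so p = 1.25 + 3q.
Competitive equilibrium: 133.2 − 2q = 1.25 + 3q → q* = 26.39, p* = 80.42.
At the ceiling p = 26, quantity supplied = (26 − 1.25)/3 = 8.25.
Willingness to pay at q' = 8.25: 133.2 − 2·8.25 = 116.7.
Δq = 26.39 − 8.25 = 18.14; wedge = 116.7 − 26 = 90.7.
Welfare loss = ½ × 18.14 × 90.7 = $822.649 thousand.

$822.649 thousand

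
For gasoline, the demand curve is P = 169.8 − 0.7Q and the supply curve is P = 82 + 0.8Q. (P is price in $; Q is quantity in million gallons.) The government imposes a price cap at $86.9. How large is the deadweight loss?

Competitive equilibrium: 169.8 − 0.7Q = 82 + 0.8Q → Q* = 58.533333, P* = 128.826667.
At the ceiling P = 86.9, quantity supplied = (86.9 − 82)/0.8 = 6.125.
Willingness to pay at Q' = 6.125: 169.8 − 0.7·6.125 = 165.5125.
ΔQ = 58.533333 − 6.125 = 52.408333; wedge = 165.5125 − 86.9 = 78.6125.
Welfare loss = ½ × 52.408333 × 78.6125 = $2059.98 million.

$2059.98 million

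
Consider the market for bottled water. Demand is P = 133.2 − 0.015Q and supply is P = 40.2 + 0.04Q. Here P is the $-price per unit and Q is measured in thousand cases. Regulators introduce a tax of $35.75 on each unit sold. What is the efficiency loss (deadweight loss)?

$11618.75 thousand

Competitive equilibrium: 133.2 − 0.015Q = 40.2 + 0.04Q → Q* = 1690.9091, P* = 107.8364.
With the tax, the buyer price exceeds the seller price by 35.75: (133.2 − 0.015Q) − (40.2 + 0.04Q) = 35.75 → Q' = 1040.9091.
ΔQ = 1690.9091 − 1040.9091 = 650; the wedge equals the tax, 35.75.
Welfare loss = ½ × 650 × 35.75 = $11618.75 thousand.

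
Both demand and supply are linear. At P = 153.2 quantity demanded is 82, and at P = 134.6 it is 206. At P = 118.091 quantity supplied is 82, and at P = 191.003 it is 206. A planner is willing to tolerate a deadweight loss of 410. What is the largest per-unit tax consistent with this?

Demand slope = (134.6 − 153.2)/(206 − 82) = −0.15, so P = 165.5 − 0.15Q.
Supply slope = (191.003 − 118.091)/(206 − 82) = 0.588, so P = 69.875 + 0.588Q.
Competitive equilibrium: 165.5 − 0.15Q = 69.875 + 0.588Q → Q* = 129.5732, P* = 146.064.
A tax t gives ΔQ = t/0.738 and wedge t, so DWL = t²/1.476.
t²/1.476 = 410 → t² = 605.16 → t = 24.6.

24.6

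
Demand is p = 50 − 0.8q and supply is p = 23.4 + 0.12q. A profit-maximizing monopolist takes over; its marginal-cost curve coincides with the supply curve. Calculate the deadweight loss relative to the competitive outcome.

Competitive equilibrium: 50 − 0.8q = 23.4 + 0.12q → q* = 28.913, p* = 26.8696.
Marginal revenue: MR = 50 − 1.6q. Set MR = MC: 50 − 1.6q = 23.4 + 0.12q → q_m = 15.4651.
Price p_m = 50 − 0.8·15.4651 = 37.6279; MC(q_m) = 23.4 + 0.12·15.4651 = 25.2558.
Competitive q* = 28.913, so Δq = 13.4479; wedge = 37.6279 − 25.2558 = 12.3721.
The triangle = ½ × 13.4479 × 12.3721 = 83.19.

83.19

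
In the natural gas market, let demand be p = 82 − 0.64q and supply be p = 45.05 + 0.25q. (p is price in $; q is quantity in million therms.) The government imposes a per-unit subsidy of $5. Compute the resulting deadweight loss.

$14.04 million

Competitive equilibrium: 82 − 0.64q = 45.05 + 0.25q → q* = 41.5169, p* = 55.4292.
The subsidy lowers effective supply by 5: p = 40.05 + 0.25q.
New quantity: 82 − 0.64q = 40.05 + 0.25q → q' = 47.1348.
Overproduction Δq = 47.1348 − 41.5169 = 5.6179; wedge = subsidy = 5.
Welfare loss = ½ × 5.6179 × 5 = $14.04 million.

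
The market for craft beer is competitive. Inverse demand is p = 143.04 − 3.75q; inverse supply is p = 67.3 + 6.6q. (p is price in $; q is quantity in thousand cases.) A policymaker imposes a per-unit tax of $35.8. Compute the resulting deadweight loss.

Competitive equilibrium: 143.04 − 3.75q = 67.3 + 6.6q → q* = 7.31787, p* = 115.59797.
With the tax, the buyer price exceeds the seller price by 35.8: (143.04 − 3.75q) − (67.3 + 6.6q) = 35.8 → q' = 3.85894.
Δq = 7.31787 − 3.85894 = 3.45893; the wedge equals the tax, 35.8.
Welfare loss = ½ × 3.45893 × 35.8 = $61.91 thousand.

$61.91 thousand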